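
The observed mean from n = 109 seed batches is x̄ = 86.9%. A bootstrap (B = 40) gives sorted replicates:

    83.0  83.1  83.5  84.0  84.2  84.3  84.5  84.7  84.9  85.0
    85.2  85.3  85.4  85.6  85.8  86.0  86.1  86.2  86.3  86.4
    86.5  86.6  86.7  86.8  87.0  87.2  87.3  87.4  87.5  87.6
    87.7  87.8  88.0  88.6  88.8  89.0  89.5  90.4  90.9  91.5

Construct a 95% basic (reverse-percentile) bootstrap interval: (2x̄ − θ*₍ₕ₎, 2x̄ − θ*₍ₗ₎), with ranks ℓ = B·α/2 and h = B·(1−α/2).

(82.9, 90.8)

Percentile endpoints at ranks 1 and 39: θ*₍1₎ = 83.0, θ*₍39₎ = 90.9.
Basic interval reflects these around x̄:
  lower = 2 × 86.9 − 90.9 = 82.9
  upper = 2 × 86.9 − 83.0 = 90.8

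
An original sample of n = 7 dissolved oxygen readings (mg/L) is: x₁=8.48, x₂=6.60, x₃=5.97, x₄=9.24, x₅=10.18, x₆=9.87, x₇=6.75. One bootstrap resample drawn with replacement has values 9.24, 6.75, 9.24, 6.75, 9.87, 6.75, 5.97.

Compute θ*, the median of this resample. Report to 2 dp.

θ* = 6.75

Sorted: 5.97, 6.75, 6.75, 6.75, 9.24, 9.24, 9.87
Median = middle value = 6.75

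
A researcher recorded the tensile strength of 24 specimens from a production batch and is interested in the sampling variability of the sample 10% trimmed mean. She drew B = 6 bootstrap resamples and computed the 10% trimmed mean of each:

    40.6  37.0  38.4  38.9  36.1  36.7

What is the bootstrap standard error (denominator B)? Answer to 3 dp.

Bootstrap SE is the standard deviation of the 6 replicate 10% trimmed means.
Mean of replicates: (40.6 + 37.0 + 38.4 + 38.9 + 36.1 + 36.7) / 6 = 227.7000 / 6 = 37.9500
Sum of squared deviations: (+2.6500)² + (−0.9500)² + (+0.4500)² + (+0.9500)² + (−1.8500)² + (−1.2500)² = 14.0150
Variance = 14.0150 / 6 = 2.3358
SE* = √2.3358

SE* = 1.528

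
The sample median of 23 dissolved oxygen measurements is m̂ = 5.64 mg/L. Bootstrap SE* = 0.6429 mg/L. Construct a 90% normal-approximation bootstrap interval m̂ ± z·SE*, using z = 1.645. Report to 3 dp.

(4.582, 6.698)

Margin = 1.645 × 0.6429 = 1.0576
Interval: 5.64 ± 1.0576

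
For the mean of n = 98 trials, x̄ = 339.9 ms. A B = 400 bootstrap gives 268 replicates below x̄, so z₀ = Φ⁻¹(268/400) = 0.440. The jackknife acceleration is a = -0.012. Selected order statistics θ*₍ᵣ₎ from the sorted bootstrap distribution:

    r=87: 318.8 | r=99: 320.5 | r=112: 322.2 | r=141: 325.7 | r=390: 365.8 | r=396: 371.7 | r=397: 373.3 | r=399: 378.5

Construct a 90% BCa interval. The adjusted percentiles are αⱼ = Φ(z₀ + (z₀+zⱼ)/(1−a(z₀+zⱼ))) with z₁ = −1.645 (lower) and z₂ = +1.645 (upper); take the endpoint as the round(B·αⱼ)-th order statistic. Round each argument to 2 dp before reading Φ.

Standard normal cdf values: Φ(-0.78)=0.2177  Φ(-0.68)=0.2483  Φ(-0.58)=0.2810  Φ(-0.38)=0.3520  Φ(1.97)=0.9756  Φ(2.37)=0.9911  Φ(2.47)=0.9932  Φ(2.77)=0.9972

(318.8, 373.3)

Lower: z₀ + z₁ = 0.440 + (-1.645) = -1.205; 1 − a(z₀+z₁) = 1 − (-0.012)(-1.205) = 0.9855; argument = 0.440 + (-1.205)/0.9855 = -0.7827 → -0.78.
α₁ = Φ(-0.78) = 0.2177; rank = round(400 × 0.2177) = 87; θ*₍87₎ = 318.8.
Upper: z₀ + z₂ = 2.085; 1 − a(z₀+z₂) = 1.0250; argument = 2.4741 → 2.47; α₂ = 0.9932; rank = 397; θ*₍397₎ = 373.3.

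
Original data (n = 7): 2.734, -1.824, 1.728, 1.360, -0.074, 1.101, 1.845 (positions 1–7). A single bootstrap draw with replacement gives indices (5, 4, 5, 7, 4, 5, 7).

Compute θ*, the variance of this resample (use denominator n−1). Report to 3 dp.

Resample values: -0.074, 1.360, -0.074, 1.845, 1.360, -0.074, 1.845.
Mean = 0.8840; sum of squared deviations = 5.0535
s² = 5.0535 / 6 = 0.8422

θ* = 0.842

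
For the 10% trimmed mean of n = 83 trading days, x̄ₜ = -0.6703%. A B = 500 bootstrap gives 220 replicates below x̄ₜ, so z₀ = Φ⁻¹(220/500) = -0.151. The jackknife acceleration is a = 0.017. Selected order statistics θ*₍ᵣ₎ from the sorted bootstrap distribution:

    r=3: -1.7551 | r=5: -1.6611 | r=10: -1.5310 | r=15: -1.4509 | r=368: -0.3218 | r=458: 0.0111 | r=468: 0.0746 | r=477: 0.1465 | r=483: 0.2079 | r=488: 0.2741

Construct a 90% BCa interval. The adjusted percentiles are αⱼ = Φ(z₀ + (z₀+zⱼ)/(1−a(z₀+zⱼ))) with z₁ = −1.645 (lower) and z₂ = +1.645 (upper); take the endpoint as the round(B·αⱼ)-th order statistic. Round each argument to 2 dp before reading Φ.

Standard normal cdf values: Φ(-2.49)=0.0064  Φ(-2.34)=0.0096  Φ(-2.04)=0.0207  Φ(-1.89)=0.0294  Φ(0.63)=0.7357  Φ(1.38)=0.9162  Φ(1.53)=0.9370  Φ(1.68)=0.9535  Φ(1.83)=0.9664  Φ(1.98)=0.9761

Lower: z₀ + z₁ = -0.151 + (-1.645) = -1.796; 1 − a(z₀+z₁) = 1 − (0.017)(-1.796) = 1.0305; argument = -0.151 + (-1.796)/1.0305 = -1.8938 → -1.89.
α₁ = Φ(-1.89) = 0.0294; rank = round(500 × 0.0294) = 15; θ*₍15₎ = -1.4509.
Upper: z₀ + z₂ = 1.494; 1 − a(z₀+z₂) = 0.9746; argument = 1.3819 → 1.38; α₂ = 0.9162; rank = 458; θ*₍458₎ = 0.0111.

(-1.4509, 0.0111)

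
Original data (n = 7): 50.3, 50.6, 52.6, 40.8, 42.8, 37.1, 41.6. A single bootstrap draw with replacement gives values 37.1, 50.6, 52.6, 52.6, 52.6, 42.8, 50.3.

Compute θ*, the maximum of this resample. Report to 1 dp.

Maximum = 52.6

θ* = 52.6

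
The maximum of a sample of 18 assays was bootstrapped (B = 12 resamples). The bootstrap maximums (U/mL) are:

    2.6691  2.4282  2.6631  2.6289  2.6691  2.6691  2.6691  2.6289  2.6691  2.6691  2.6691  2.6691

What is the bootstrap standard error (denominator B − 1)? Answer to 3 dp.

SE* = 0.069

Bootstrap SE is the standard deviation of the 12 replicate maximums.
Mean of replicates: (2.6691 + 2.4282 + 2.6631 + 2.6289 + 2.6691 + 2.6691 + 2.6691 + 2.6289 + 2.6691 + 2.6691 + 2.6691 + 2.6691) / 12 = 31.70190 / 12 = 2.64182
Sum of squared deviations: (+0.02727)² + (−0.21362)² + (+0.02128)² + (−0.01293)² + (+0.02727)² + (+0.02727)² + (+0.02727)² + (−0.01293)² + (+0.02727)² + (+0.02727)² + (+0.02727)² + (+0.02727)² = 0.05237
Variance = 0.05237 / 11 = 0.00476
SE* = √0.00476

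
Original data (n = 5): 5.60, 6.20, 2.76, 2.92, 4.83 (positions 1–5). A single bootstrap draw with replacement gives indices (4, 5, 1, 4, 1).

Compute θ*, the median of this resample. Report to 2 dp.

Resample values: 2.92, 4.83, 5.60, 2.92, 5.60.
Sorted: 2.92, 2.92, 4.83, 5.60, 5.60
Median = middle value = 4.83

θ* = 4.83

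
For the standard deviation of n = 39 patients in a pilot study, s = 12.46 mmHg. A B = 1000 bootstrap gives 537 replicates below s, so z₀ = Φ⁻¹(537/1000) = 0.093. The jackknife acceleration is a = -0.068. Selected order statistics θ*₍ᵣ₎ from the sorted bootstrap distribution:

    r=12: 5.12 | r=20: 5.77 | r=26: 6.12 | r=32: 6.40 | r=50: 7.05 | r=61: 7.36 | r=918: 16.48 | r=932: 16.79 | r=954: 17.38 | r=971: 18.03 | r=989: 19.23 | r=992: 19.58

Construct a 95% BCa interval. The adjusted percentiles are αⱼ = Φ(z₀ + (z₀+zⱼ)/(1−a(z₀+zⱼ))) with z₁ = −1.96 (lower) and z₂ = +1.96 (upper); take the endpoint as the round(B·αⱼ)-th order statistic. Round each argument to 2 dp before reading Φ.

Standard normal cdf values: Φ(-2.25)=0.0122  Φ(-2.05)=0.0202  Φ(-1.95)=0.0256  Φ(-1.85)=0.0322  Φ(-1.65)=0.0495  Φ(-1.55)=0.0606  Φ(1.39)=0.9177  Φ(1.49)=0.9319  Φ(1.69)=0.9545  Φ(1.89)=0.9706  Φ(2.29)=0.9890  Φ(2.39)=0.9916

Lower: z₀ + z₁ = 0.093 + (-1.960) = -1.867; 1 − a(z₀+z₁) = 1 − (-0.068)(-1.867) = 0.8730; argument = 0.093 + (-1.867)/0.8730 = -2.0455 → -2.05.
α₁ = Φ(-2.05) = 0.0202; rank = round(1000 × 0.0202) = 20; θ*₍20₎ = 5.77.
Upper: z₀ + z₂ = 2.053; 1 − a(z₀+z₂) = 1.1396; argument = 1.8945 → 1.89; α₂ = 0.9706; rank = 971; θ*₍971₎ = 18.03.

(5.77, 18.03)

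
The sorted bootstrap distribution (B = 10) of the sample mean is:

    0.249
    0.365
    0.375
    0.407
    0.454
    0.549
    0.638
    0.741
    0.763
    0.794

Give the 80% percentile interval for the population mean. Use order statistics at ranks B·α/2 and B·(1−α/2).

(0.249, 0.763)

α = 0.20; lower rank = 10 × 0.100 = 1; upper rank = 10 × 0.900 = 9.
The 1st smallest replicate is 0.249; the 9th is 0.763.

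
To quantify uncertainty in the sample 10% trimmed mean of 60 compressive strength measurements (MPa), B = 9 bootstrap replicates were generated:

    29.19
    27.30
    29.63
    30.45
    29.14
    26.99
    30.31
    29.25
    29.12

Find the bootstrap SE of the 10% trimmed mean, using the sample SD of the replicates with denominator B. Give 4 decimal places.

SE* = 1.1186

Bootstrap SE is the standard deviation of the 9 replicate 10% trimmed means.
Mean of replicates: (29.19 + 27.30 + 29.63 + 30.45 + 29.14 + 26.99 + 30.31 + 29.25 + 29.12) / 9 = 261.38000 / 9 = 29.04222
Sum of squared deviations: (+0.14778)² + (−1.74222)² + (+0.58778)² + (+1.40778)² + (+0.09778)² + (−2.05222)² + (+1.26778)² + (+0.20778)² + (+0.07778)² = 11.26216
Variance = 11.26216 / 9 = 1.25135
SE* = √1.25135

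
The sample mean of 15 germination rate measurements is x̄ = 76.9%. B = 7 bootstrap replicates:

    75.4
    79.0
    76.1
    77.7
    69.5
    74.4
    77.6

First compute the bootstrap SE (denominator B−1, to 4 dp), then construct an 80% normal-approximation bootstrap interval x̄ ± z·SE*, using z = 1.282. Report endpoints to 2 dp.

Mean of replicates = 75.6714; sum of squared deviations = 58.8743; SE* = √(58.8743/6) = 3.1325
Margin = 1.282 × 3.1325 = 4.016
Interval: 76.9 ± 4.016

(72.88, 80.92)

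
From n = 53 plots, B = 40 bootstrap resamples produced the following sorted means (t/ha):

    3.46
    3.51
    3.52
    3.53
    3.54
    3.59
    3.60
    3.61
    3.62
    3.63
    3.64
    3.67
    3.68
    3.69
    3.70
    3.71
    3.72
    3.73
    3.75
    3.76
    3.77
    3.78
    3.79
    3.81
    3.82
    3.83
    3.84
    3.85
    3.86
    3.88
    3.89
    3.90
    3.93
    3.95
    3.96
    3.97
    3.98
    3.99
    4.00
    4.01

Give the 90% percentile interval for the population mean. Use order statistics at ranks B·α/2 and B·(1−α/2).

(3.51, 3.99)

α = 0.10; lower rank = 40 × 0.050 = 2; upper rank = 40 × 0.950 = 38.
The 2nd smallest replicate is 3.51; the 38th is 3.99.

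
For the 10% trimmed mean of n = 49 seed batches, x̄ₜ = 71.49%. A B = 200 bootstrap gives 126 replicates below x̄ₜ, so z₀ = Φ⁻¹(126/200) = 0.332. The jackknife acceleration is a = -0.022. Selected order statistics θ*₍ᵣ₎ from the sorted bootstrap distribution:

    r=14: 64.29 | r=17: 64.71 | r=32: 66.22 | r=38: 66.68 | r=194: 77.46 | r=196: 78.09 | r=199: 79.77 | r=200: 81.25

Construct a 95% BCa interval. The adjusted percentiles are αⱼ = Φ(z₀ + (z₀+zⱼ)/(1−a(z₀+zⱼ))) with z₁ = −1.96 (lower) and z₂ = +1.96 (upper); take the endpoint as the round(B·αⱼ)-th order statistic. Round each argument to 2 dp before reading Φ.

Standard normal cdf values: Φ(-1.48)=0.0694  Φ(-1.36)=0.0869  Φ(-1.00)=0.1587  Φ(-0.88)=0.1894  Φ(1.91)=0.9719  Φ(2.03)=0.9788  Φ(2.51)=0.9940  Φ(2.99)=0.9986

(64.71, 79.77)

Lower: z₀ + z₁ = 0.332 + (-1.960) = -1.628; 1 − a(z₀+z₁) = 1 − (-0.022)(-1.628) = 0.9642; argument = 0.332 + (-1.628)/0.9642 = -1.3565 → -1.36.
α₁ = Φ(-1.36) = 0.0869; rank = round(200 × 0.0869) = 17; θ*₍17₎ = 64.71.
Upper: z₀ + z₂ = 2.292; 1 − a(z₀+z₂) = 1.0504; argument = 2.5140 → 2.51; α₂ = 0.9940; rank = 199; θ*₍199₎ = 79.77.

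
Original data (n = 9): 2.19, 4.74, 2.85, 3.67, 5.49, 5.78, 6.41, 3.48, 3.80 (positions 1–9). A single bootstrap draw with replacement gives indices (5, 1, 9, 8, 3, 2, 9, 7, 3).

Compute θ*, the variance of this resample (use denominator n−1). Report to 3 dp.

Resample values: 5.49, 2.19, 3.80, 3.48, 2.85, 4.74, 3.80, 6.41, 2.85.
Mean = 3.9567; sum of squared deviations = 14.8304
s² = 14.8304 / 8 = 1.8538

θ* = 1.854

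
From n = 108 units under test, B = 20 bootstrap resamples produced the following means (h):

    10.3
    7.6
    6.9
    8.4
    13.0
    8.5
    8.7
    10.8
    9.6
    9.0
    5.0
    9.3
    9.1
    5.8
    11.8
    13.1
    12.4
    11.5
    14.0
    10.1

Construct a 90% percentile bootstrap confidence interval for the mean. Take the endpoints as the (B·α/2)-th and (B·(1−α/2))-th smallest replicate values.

(5.0, 13.1)

Sorted replicates: 5.0, 5.8, 6.9, 7.6, 8.4, 8.5, 8.7, 9.0, 9.1, 9.3, 9.6, 10.1, 10.3, 10.8, 11.5, 11.8, 12.4, 13.0, 13.1, 14.0
α = 0.10; lower rank = 20 × 0.050 = 1; upper rank = 20 × 0.950 = 19.
The 1st smallest replicate is 5.0; the 19th is 13.1.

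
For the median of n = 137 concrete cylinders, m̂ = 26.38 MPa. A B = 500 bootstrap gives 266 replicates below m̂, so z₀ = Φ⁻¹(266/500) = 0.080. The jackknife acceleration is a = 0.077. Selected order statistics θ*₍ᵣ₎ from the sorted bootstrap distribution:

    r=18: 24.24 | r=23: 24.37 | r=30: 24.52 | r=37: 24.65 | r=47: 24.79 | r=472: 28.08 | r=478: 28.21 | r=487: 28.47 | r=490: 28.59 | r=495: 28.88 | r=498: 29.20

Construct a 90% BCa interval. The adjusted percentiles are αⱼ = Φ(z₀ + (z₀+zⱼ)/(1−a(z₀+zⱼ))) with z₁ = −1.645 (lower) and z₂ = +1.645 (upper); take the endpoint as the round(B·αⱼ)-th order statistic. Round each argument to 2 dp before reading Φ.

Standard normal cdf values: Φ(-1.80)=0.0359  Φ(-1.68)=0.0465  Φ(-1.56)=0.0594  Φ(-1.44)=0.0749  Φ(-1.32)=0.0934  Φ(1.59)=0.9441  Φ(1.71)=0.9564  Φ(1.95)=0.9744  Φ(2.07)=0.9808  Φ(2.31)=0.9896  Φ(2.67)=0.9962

Lower: z₀ + z₁ = 0.080 + (-1.645) = -1.565; 1 − a(z₀+z₁) = 1 − (0.077)(-1.565) = 1.1205; argument = 0.080 + (-1.565)/1.1205 = -1.3167 → -1.32.
α₁ = Φ(-1.32) = 0.0934; rank = round(500 × 0.0934) = 47; θ*₍47₎ = 24.79.
Upper: z₀ + z₂ = 1.725; 1 − a(z₀+z₂) = 0.8672; argument = 2.0692 → 2.07; α₂ = 0.9808; rank = 490; θ*₍490₎ = 28.59.

(24.79, 28.59)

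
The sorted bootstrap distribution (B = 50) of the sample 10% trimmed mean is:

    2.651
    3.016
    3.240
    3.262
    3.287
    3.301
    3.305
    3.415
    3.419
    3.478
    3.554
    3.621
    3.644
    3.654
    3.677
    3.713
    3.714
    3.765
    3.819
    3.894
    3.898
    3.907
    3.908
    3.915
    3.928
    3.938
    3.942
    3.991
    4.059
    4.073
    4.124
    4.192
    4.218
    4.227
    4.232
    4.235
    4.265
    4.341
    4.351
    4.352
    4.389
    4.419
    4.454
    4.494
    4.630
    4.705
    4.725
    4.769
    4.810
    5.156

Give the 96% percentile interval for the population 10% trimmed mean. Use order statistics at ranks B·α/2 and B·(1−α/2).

α = 0.04; lower rank = 50 × 0.020 = 1; upper rank = 50 × 0.980 = 49.
The 1st smallest replicate is 2.651; the 49th is 4.810.

(2.651, 4.810)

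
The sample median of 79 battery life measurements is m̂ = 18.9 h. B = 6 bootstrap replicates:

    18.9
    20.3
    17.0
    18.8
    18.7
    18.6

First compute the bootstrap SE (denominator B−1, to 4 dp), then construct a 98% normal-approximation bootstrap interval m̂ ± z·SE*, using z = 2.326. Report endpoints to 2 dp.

Mean of replicates = 18.7167; sum of squared deviations = 5.5083; SE* = √(5.5083/5) = 1.0496
Margin = 2.326 × 1.0496 = 2.441
Interval: 18.9 ± 2.441

(16.46, 21.34)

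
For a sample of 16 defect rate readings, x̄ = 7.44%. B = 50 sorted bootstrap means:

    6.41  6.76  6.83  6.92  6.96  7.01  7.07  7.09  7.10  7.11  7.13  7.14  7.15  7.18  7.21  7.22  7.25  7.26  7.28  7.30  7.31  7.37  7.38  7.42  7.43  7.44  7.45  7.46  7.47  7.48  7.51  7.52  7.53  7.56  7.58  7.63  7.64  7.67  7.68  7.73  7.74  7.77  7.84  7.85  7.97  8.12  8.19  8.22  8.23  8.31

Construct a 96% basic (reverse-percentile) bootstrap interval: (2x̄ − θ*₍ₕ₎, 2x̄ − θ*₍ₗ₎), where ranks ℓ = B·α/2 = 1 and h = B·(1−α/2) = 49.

(6.65, 8.47)

Percentile endpoints at ranks 1 and 49: θ*₍1₎ = 6.41, θ*₍49₎ = 8.23.
Basic interval reflects these around x̄:
  lower = 2 × 7.44 − 8.23 = 6.65
  upper = 2 × 7.44 − 6.41 = 8.47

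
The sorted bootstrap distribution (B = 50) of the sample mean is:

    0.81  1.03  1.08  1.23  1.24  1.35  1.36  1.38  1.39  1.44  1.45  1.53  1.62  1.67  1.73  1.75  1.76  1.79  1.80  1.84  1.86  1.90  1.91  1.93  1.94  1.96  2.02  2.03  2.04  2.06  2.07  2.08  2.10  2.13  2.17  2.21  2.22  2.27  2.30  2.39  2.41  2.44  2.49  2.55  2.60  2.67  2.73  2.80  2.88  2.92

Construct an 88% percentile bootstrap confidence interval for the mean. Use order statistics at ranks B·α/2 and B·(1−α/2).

α = 0.12; lower rank = 50 × 0.060 = 3; upper rank = 50 × 0.940 = 47.
The 3rd smallest replicate is 1.08; the 47th is 2.73.

(1.08, 2.73)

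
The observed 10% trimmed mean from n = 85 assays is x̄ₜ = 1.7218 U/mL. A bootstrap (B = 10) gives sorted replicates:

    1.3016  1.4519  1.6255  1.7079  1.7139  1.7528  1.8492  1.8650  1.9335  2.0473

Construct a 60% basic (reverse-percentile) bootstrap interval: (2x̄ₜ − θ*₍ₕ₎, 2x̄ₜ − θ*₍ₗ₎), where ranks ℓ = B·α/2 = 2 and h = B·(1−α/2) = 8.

Percentile endpoints at ranks 2 and 8: θ*₍2₎ = 1.4519, θ*₍8₎ = 1.8650.
Basic interval reflects these around x̄ₜ:
  lower = 2 × 1.7218 − 1.8650 = 1.5786
  upper = 2 × 1.7218 − 1.4519 = 1.9917

(1.5786, 1.9917)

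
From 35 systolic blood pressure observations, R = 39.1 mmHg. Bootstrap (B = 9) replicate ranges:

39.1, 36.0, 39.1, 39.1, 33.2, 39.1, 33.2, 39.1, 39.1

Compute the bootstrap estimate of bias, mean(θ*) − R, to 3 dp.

bias = −1.656

mean(θ*) = (39.1 + 36.0 + 39.1 + 39.1 + 33.2 + 39.1 + 33.2 + 39.1 + 39.1) / 9 = 37.4444
bias = 37.4444 − 39.1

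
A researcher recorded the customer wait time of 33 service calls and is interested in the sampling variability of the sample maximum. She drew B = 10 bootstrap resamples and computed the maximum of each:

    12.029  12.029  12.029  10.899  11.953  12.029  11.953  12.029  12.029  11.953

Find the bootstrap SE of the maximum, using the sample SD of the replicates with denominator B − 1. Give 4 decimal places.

SE* = 0.3512

Bootstrap SE is the standard deviation of the 10 replicate maximums.
Mean of replicates: (12.029 + 12.029 + 12.029 + 10.899 + 11.953 + 12.029 + 11.953 + 12.029 + 12.029 + 11.953) / 10 = 118.93200 / 10 = 11.89320
Sum of squared deviations: (+0.13580)² + (+0.13580)² + (+0.13580)² + (−0.99420)² + (+0.05980)² + (+0.13580)² + (+0.05980)² + (+0.13580)² + (+0.13580)² + (+0.05980)² = 1.10981
Variance = 1.10981 / 9 = 0.12331
SE* = √0.12331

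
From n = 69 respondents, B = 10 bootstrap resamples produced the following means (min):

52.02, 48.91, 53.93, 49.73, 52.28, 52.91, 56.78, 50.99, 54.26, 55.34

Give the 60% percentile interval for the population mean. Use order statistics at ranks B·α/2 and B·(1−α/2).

(49.73, 54.26)

Sorted replicates: 48.91, 49.73, 50.99, 52.02, 52.28, 52.91, 53.93, 54.26, 55.34, 56.78
α = 0.40; lower rank = 10 × 0.200 = 2; upper rank = 10 × 0.800 = 8.
The 2nd smallest replicate is 49.73; the 8th is 54.26.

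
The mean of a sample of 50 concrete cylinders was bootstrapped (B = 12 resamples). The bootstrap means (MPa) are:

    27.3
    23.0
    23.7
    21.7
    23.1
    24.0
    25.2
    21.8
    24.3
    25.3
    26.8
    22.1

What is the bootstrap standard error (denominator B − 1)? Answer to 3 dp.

SE* = 1.848

Bootstrap SE is the standard deviation of the 12 replicate means.
Mean of replicates: (27.3 + 23.0 + 23.7 + 21.7 + 23.1 + 24.0 + 25.2 + 21.8 + 24.3 + 25.3 + 26.8 + 22.1) / 12 = 288.3000 / 12 = 24.0250
Sum of squared deviations: (+3.2750)² + (−1.0250)² + (−0.3250)² + (−2.3250)² + (−0.9250)² + (−0.0250)² + (+1.1750)² + (−2.2250)² + (+0.2750)² + (+1.2750)² + (+2.7750)² + (−1.9250)² = 37.5825
Variance = 37.5825 / 11 = 3.4166
SE* = √3.4166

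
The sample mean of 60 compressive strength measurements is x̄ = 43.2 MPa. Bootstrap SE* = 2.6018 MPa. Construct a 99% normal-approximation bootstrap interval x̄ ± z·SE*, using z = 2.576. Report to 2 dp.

(36.50, 49.90)

Margin = 2.576 × 2.6018 = 6.702
Interval: 43.2 ± 6.702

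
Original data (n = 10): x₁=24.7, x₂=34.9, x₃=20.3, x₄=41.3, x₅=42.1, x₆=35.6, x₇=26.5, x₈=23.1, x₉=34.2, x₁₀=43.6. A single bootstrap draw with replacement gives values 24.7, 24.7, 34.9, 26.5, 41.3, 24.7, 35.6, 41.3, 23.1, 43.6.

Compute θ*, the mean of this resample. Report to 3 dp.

Mean = (24.7 + 24.7 + 34.9 + 26.5 + 41.3 + 24.7 + 35.6 + 41.3 + 23.1 + 43.6) / 10 = 320.40 / 10 = 32.040

θ* = 32.040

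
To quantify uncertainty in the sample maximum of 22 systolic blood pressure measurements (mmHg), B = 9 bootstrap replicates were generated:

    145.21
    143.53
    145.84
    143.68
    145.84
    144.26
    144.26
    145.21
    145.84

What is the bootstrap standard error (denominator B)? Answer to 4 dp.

Bootstrap SE is the standard deviation of the 9 replicate maximums.
Mean of replicates: (145.21 + 143.53 + 145.84 + 143.68 + 145.84 + 144.26 + 144.26 + 145.21 + 145.84) / 9 = 1303.67000 / 9 = 144.85222
Sum of squared deviations: (+0.35778)² + (−1.32222)² + (+0.98778)² + (−1.17222)² + (+0.98778)² + (−0.59222)² + (−0.59222)² + (+0.35778)² + (+0.98778)² = 7.00696
Variance = 7.00696 / 9 = 0.77855
SE* = √0.77855

SE* = 0.8824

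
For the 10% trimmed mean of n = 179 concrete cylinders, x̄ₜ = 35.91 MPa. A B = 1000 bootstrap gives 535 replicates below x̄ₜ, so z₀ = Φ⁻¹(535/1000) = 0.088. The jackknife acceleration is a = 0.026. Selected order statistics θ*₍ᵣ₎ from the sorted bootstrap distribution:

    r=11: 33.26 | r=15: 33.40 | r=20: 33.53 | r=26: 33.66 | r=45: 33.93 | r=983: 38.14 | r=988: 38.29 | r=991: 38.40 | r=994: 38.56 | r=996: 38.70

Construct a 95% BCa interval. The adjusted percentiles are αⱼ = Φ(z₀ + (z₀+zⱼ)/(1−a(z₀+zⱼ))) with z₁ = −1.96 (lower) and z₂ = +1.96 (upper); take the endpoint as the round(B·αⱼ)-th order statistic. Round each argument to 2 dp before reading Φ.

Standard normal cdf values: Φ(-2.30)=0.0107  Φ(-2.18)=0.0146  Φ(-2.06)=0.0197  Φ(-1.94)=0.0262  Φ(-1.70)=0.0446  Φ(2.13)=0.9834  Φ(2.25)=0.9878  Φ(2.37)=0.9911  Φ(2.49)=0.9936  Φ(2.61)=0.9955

Lower: z₀ + z₁ = 0.088 + (-1.960) = -1.872; 1 − a(z₀+z₁) = 1 − (0.026)(-1.872) = 1.0487; argument = 0.088 + (-1.872)/1.0487 = -1.6971 → -1.70.
α₁ = Φ(-1.70) = 0.0446; rank = round(1000 × 0.0446) = 45; θ*₍45₎ = 33.93.
Upper: z₀ + z₂ = 2.048; 1 − a(z₀+z₂) = 0.9468; argument = 2.2512 → 2.25; α₂ = 0.9878; rank = 988; θ*₍988₎ = 38.29.

(33.93, 38.29)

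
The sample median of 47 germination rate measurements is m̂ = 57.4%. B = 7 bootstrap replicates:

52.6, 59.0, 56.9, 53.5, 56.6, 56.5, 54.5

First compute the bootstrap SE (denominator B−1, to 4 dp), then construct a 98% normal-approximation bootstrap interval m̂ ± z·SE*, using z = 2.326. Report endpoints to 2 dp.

Mean of replicates = 55.6571; sum of squared deviations = 29.6571; SE* = √(29.6571/6) = 2.2233
Margin = 2.326 × 2.2233 = 5.171
Interval: 57.4 ± 5.171

(52.23, 62.57)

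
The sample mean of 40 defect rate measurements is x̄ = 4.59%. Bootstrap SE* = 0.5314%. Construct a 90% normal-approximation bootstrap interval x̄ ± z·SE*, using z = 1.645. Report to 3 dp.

Margin = 1.645 × 0.5314 = 0.8742
Interval: 4.59 ± 0.8742

(3.716, 5.464)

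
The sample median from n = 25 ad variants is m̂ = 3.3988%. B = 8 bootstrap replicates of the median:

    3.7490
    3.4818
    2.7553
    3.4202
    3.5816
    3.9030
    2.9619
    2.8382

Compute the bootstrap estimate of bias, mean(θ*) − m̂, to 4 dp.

mean(θ*) = (3.7490 + 3.4818 + 2.7553 + 3.4202 + 3.5816 + 3.9030 + 2.9619 + 2.8382) / 8 = 3.33637
bias = 3.33637 − 3.3988

bias = −0.0624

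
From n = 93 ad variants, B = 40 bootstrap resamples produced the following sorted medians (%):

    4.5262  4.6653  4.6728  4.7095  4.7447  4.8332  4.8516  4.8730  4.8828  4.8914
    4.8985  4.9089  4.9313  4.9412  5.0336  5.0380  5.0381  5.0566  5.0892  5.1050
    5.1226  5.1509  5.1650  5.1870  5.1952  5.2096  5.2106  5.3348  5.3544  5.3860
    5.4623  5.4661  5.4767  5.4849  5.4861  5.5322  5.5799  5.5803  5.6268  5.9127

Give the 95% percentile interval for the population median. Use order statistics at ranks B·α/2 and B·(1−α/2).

(4.5262, 5.6268)

α = 0.05; lower rank = 40 × 0.025 = 1; upper rank = 40 × 0.975 = 39.
The 1st smallest replicate is 4.5262; the 39th is 5.6268.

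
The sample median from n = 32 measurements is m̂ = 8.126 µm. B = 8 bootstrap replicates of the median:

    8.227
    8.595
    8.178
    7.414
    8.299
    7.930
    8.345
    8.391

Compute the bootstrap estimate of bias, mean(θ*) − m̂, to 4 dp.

bias = +0.0464

mean(θ*) = (8.227 + 8.595 + 8.178 + 7.414 + 8.299 + 7.930 + 8.345 + 8.391) / 8 = 8.17238
bias = 8.17238 − 8.126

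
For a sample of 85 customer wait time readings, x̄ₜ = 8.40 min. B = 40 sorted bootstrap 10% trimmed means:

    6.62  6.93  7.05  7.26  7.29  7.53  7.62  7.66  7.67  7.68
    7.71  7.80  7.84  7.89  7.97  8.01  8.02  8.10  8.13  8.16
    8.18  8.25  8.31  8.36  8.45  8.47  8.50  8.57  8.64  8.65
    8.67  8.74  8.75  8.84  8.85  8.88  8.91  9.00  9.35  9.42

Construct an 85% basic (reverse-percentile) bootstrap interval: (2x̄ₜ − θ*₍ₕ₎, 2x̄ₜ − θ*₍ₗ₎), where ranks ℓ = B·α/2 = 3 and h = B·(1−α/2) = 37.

(7.89, 9.75)

Percentile endpoints at ranks 3 and 37: θ*₍3₎ = 7.05, θ*₍37₎ = 8.91.
Basic interval reflects these around x̄ₜ:
  lower = 2 × 8.40 − 8.91 = 7.89
  upper = 2 × 8.40 − 7.05 = 9.75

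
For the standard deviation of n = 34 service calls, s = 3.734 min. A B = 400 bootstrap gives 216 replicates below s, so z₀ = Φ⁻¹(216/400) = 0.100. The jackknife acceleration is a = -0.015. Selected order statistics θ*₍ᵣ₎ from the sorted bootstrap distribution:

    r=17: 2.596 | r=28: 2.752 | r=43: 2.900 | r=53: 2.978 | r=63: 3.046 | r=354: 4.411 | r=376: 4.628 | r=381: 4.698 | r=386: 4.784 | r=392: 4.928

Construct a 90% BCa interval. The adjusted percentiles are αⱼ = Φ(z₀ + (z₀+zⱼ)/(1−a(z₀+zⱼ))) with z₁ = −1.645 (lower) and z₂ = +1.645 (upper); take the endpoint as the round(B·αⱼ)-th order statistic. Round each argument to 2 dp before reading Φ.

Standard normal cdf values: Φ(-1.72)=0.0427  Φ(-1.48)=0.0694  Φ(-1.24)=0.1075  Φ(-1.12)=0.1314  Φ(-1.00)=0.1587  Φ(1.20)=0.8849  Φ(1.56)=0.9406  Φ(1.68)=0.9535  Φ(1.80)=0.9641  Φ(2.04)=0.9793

(2.752, 4.784)

Lower: z₀ + z₁ = 0.100 + (-1.645) = -1.545; 1 − a(z₀+z₁) = 1 − (-0.015)(-1.545) = 0.9768; argument = 0.100 + (-1.545)/0.9768 = -1.4817 → -1.48.
α₁ = Φ(-1.48) = 0.0694; rank = round(400 × 0.0694) = 28; θ*₍28₎ = 2.752.
Upper: z₀ + z₂ = 1.745; 1 − a(z₀+z₂) = 1.0262; argument = 1.8005 → 1.80; α₂ = 0.9641; rank = 386; θ*₍386₎ = 4.784.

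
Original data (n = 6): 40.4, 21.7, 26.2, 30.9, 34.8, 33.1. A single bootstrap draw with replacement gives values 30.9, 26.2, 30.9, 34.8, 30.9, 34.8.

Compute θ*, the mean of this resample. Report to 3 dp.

θ* = 31.417

Mean = (30.9 + 26.2 + 30.9 + 34.8 + 30.9 + 34.8) / 6 = 188.50 / 6 = 31.417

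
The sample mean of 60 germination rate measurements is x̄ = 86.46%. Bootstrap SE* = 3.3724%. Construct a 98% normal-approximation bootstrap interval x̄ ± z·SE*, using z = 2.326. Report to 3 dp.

Margin = 2.326 × 3.3724 = 7.8442
Interval: 86.46 ± 7.8442

(78.616, 94.304)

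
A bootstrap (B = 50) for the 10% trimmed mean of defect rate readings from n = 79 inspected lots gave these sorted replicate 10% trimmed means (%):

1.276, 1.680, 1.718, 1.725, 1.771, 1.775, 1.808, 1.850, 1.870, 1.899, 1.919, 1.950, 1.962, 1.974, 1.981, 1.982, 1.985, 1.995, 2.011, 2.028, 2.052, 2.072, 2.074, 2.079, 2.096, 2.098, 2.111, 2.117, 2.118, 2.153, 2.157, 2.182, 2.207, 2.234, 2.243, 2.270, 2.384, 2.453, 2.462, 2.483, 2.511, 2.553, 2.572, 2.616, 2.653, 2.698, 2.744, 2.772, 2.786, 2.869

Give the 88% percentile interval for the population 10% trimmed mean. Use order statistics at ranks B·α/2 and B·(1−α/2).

α = 0.12; lower rank = 50 × 0.060 = 3; upper rank = 50 × 0.940 = 47.
The 3rd smallest replicate is 1.718; the 47th is 2.744.

(1.718, 2.744)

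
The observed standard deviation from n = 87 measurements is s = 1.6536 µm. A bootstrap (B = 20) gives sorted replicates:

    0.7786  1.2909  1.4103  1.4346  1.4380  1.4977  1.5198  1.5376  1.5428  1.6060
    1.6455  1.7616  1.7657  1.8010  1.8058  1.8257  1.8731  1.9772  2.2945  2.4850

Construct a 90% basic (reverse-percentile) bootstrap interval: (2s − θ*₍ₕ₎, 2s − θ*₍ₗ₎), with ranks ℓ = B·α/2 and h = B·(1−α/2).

(1.0127, 2.5286)

Percentile endpoints at ranks 1 and 19: θ*₍1₎ = 0.7786, θ*₍19₎ = 2.2945.
Basic interval reflects these around s:
  lower = 2 × 1.6536 − 2.2945 = 1.0127
  upper = 2 × 1.6536 − 0.7786 = 2.5286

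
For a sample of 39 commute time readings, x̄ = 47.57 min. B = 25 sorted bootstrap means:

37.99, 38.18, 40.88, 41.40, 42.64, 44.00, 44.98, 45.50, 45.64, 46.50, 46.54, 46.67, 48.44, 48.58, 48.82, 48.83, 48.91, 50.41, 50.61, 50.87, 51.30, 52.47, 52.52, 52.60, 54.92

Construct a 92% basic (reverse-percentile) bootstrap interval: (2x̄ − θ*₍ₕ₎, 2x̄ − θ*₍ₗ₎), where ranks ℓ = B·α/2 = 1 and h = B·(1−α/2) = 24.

Percentile endpoints at ranks 1 and 24: θ*₍1₎ = 37.99, θ*₍24₎ = 52.60.
Basic interval reflects these around x̄:
  lower = 2 × 47.57 − 52.60 = 42.54
  upper = 2 × 47.57 − 37.99 = 57.15

(42.54, 57.15)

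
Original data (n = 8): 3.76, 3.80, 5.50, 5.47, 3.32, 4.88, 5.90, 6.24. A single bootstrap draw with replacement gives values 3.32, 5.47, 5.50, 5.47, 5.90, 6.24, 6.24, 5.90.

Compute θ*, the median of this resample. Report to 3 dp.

Sorted: 3.32, 5.47, 5.47, 5.50, 5.90, 5.90, 6.24, 6.24
Median = average of the two middle values = 5.700

θ* = 5.700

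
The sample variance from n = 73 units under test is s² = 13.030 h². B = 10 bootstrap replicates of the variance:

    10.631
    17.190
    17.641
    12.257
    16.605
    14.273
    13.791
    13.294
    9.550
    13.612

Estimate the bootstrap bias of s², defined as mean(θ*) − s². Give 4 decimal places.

bias = +0.8544

mean(θ*) = (10.631 + 17.190 + 17.641 + 12.257 + 16.605 + 14.273 + 13.791 + 13.294 + 9.550 + 13.612) / 10 = 13.88440
bias = 13.88440 − 13.030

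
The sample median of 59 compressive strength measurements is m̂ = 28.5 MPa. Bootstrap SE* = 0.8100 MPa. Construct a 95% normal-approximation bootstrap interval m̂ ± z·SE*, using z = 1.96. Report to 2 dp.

Margin = 1.96 × 0.8100 = 1.588
Interval: 28.5 ± 1.588

(26.91, 30.09)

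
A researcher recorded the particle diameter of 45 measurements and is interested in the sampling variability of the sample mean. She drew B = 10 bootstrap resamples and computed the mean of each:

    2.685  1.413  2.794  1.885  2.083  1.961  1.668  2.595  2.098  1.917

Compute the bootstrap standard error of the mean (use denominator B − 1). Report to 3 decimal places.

Bootstrap SE is the standard deviation of the 10 replicate means.
Mean of replicates: (2.685 + 1.413 + 2.794 + 1.885 + 2.083 + 1.961 + 1.668 + 2.595 + 2.098 + 1.917) / 10 = 21.0990 / 10 = 2.1099
Sum of squared deviations: (+0.5751)² + (−0.6969)² + (+0.6841)² + (−0.2249)² + (−0.0269)² + (−0.1489)² + (−0.4419)² + (+0.4851)² + (−0.0119)² + (−0.1929)² = 1.8258
Variance = 1.8258 / 9 = 0.2029
SE* = √0.2029

SE* = 0.450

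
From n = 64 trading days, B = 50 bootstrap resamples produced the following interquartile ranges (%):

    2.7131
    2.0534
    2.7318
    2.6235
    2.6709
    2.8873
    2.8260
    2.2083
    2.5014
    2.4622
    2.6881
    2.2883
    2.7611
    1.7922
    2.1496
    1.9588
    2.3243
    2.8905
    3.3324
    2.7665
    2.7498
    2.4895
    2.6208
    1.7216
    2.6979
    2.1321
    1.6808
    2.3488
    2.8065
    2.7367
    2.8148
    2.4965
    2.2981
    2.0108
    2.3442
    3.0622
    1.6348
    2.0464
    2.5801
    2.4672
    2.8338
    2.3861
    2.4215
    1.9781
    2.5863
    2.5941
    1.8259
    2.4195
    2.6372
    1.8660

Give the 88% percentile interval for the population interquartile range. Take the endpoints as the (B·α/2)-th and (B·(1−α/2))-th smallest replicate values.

(1.7216, 2.8873)

Sorted replicates: 1.6348, 1.6808, 1.7216, 1.7922, 1.8259, 1.8660, 1.9588, 1.9781, 2.0108, 2.0464, 2.0534, 2.1321, 2.1496, 2.2083, 2.2883, 2.2981, 2.3243, 2.3442, 2.3488, 2.3861, 2.4195, 2.4215, 2.4622, 2.4672, 2.4895, 2.4965, 2.5014, 2.5801, 2.5863, 2.5941, 2.6208, 2.6235, 2.6372, 2.6709, 2.6881, 2.6979, 2.7131, 2.7318, 2.7367, 2.7498, 2.7611, 2.7665, 2.8065, 2.8148, 2.8260, 2.8338, 2.8873, 2.8905, 3.0622, 3.3324
α = 0.12; lower rank = 50 × 0.060 = 3; upper rank = 50 × 0.940 = 47.
The 3rd smallest replicate is 1.7216; the 47th is 2.8873.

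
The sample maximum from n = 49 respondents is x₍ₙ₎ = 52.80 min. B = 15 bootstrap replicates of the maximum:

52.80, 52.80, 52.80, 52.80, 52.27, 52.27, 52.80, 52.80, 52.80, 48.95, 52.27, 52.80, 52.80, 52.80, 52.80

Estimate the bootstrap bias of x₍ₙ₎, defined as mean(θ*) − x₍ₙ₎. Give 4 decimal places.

bias = −0.3627

mean(θ*) = (52.80 + 52.80 + 52.80 + 52.80 + 52.27 + 52.27 + 52.80 + 52.80 + 52.80 + 48.95 + 52.27 + 52.80 + 52.80 + 52.80 + 52.80) / 15 = 52.43733
bias = 52.43733 − 52.80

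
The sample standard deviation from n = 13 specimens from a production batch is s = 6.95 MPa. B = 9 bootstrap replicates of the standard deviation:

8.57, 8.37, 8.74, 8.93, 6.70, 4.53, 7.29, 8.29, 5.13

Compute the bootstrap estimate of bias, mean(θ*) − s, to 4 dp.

bias = +0.4444

mean(θ*) = (8.57 + 8.37 + 8.74 + 8.93 + 6.70 + 4.53 + 7.29 + 8.29 + 5.13) / 9 = 7.39444
bias = 7.39444 − 6.95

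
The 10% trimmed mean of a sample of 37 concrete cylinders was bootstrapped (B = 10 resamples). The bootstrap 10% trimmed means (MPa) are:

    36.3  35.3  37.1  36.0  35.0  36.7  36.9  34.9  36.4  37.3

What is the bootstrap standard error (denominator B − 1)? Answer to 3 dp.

SE* = 0.869

Bootstrap SE is the standard deviation of the 10 replicate 10% trimmed means.
Mean of replicates: (36.3 + 35.3 + 37.1 + 36.0 + 35.0 + 36.7 + 36.9 + 34.9 + 36.4 + 37.3) / 10 = 361.9000 / 10 = 36.1900
Sum of squared deviations: (+0.1100)² + (−0.8900)² + (+0.9100)² + (−0.1900)² + (−1.1900)² + (+0.5100)² + (+0.7100)² + (−1.2900)² + (+0.2100)² + (+1.1100)² = 6.7890
Variance = 6.7890 / 9 = 0.7543
SE* = √0.7543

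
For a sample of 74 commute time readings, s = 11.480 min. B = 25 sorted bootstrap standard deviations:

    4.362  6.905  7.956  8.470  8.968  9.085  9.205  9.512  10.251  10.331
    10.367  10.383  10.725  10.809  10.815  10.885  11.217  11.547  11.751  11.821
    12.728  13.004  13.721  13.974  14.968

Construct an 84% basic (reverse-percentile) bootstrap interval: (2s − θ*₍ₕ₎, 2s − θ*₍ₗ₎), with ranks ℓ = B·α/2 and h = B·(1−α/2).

(9.239, 16.055)

Percentile endpoints at ranks 2 and 23: θ*₍2₎ = 6.905, θ*₍23₎ = 13.721.
Basic interval reflects these around s:
  lower = 2 × 11.480 − 13.721 = 9.239
  upper = 2 × 11.480 − 6.905 = 16.055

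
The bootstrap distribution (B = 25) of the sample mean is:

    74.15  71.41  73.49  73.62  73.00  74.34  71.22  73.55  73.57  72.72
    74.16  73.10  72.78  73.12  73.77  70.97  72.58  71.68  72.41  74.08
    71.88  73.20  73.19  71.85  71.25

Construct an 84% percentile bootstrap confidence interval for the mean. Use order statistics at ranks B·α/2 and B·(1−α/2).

Sorted replicates: 70.97, 71.22, 71.25, 71.41, 71.68, 71.85, 71.88, 72.41, 72.58, 72.72, 72.78, 73.00, 73.10, 73.12, 73.19, 73.20, 73.49, 73.55, 73.57, 73.62, 73.77, 74.08, 74.15, 74.16, 74.34
α = 0.16; lower rank = 25 × 0.080 = 2; upper rank = 25 × 0.920 = 23.
The 2nd smallest replicate is 71.22; the 23rd is 74.15.

(71.22, 74.15)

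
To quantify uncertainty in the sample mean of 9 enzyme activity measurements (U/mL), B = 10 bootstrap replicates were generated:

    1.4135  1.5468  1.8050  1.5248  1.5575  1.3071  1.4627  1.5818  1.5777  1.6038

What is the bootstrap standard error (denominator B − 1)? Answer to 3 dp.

Bootstrap SE is the standard deviation of the 10 replicate means.
Mean of replicates: (1.4135 + 1.5468 + 1.8050 + 1.5248 + 1.5575 + 1.3071 + 1.4627 + 1.5818 + 1.5777 + 1.6038) / 10 = 15.38070 / 10 = 1.53807
Sum of squared deviations: (−0.12457)² + (+0.00873)² + (+0.26693)² + (−0.01327)² + (+0.01943)² + (−0.23097)² + (−0.07537)² + (+0.04373)² + (+0.03963)² + (+0.06573)² = 0.15423
Variance = 0.15423 / 9 = 0.01714
SE* = √0.01714

SE* = 0.131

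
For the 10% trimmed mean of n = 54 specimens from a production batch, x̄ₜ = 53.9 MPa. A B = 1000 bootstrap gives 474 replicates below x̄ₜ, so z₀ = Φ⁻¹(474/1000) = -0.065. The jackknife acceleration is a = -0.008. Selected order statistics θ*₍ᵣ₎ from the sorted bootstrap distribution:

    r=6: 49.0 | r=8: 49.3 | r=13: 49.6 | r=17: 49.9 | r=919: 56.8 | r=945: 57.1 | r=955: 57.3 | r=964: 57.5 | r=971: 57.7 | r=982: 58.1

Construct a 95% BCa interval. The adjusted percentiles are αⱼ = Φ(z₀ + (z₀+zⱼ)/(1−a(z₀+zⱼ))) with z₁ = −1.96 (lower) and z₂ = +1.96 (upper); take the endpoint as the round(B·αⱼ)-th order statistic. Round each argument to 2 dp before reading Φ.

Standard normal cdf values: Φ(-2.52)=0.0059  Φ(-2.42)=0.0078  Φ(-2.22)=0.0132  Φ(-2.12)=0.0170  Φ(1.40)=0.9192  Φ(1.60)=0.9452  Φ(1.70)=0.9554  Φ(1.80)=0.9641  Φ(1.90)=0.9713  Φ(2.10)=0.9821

(49.9, 57.5)

Lower: z₀ + z₁ = -0.065 + (-1.960) = -2.025; 1 − a(z₀+z₁) = 1 − (-0.008)(-2.025) = 0.9838; argument = -0.065 + (-2.025)/0.9838 = -2.1233 → -2.12.
α₁ = Φ(-2.12) = 0.0170; rank = round(1000 × 0.0170) = 17; θ*₍17₎ = 49.9.
Upper: z₀ + z₂ = 1.895; 1 − a(z₀+z₂) = 1.0152; argument = 1.8017 → 1.80; α₂ = 0.9641; rank = 964; θ*₍964₎ = 57.5.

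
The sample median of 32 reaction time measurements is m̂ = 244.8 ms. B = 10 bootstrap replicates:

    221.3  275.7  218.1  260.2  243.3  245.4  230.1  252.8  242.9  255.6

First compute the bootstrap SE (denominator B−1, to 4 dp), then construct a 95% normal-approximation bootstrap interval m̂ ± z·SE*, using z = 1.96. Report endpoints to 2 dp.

Mean of replicates = 244.5400; sum of squared deviations = 2859.3840; SE* = √(2859.3840/9) = 17.8244
Margin = 1.96 × 17.8244 = 34.936
Interval: 244.8 ± 34.936

(209.86, 279.74)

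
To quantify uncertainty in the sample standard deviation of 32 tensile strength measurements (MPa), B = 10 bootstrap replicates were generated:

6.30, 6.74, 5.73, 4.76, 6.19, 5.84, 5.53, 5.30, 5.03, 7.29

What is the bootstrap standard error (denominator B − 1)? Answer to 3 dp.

SE* = 0.779

Bootstrap SE is the standard deviation of the 10 replicate standard deviations.
Mean of replicates: (6.30 + 6.74 + 5.73 + 4.76 + 6.19 + 5.84 + 5.53 + 5.30 + 5.03 + 7.29) / 10 = 58.7100 / 10 = 5.8710
Sum of squared deviations: (+0.4290)² + (+0.8690)² + (−0.1410)² + (−1.1110)² + (+0.3190)² + (−0.0310)² + (−0.3410)² + (−0.5710)² + (−0.8410)² + (+1.4190)² = 5.4593
Variance = 5.4593 / 9 = 0.6066
SE* = √0.6066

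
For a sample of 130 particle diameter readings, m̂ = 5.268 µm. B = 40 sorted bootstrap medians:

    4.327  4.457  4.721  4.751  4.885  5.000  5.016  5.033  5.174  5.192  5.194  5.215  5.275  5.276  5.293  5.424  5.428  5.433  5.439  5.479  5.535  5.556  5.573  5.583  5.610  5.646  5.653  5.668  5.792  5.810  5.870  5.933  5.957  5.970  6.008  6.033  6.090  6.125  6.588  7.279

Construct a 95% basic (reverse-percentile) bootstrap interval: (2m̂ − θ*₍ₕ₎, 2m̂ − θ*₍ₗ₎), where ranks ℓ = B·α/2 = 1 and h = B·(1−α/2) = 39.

Percentile endpoints at ranks 1 and 39: θ*₍1₎ = 4.327, θ*₍39₎ = 6.588.
Basic interval reflects these around m̂:
  lower = 2 × 5.268 − 6.588 = 3.948
  upper = 2 × 5.268 − 4.327 = 6.209

(3.948, 6.209)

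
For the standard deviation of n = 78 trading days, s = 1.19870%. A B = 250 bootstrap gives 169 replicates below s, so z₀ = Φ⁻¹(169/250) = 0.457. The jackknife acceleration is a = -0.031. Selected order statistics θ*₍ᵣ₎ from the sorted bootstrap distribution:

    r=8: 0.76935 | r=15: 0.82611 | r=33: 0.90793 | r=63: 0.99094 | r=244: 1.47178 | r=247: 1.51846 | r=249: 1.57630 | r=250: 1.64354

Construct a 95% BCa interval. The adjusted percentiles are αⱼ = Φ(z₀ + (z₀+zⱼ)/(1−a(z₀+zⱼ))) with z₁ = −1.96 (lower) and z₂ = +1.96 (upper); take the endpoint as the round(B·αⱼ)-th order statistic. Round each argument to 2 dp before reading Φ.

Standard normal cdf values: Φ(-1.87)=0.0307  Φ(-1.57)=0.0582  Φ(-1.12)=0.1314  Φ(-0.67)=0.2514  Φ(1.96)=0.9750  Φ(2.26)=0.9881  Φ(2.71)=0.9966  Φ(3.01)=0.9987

Lower: z₀ + z₁ = 0.457 + (-1.960) = -1.503; 1 − a(z₀+z₁) = 1 − (-0.031)(-1.503) = 0.9534; argument = 0.457 + (-1.503)/0.9534 = -1.1195 → -1.12.
α₁ = Φ(-1.12) = 0.1314; rank = round(250 × 0.1314) = 33; θ*₍33₎ = 0.90793.
Upper: z₀ + z₂ = 2.417; 1 − a(z₀+z₂) = 1.0749; argument = 2.7055 → 2.71; α₂ = 0.9966; rank = 249; θ*₍249₎ = 1.57630.

(0.90793, 1.57630)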